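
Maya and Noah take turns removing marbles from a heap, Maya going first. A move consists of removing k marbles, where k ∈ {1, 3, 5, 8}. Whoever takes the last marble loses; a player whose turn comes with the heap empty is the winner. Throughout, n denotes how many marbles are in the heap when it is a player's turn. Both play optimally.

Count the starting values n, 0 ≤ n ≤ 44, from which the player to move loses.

15

Compute win/loss labels from the base case upward. A position with no move is W. Any other position is W if it can reach an L in one move, else L.
n=0: no move; the opponent has just taken the last marble and therefore loses → W
n=1: →0(W) only, which is W, so L
n=2: →1(L), so W
n=3: →2(W), 0(W) — all W, so L
n=4: →3(L), so W
n=5: →4(W), 2(W), 0(W) — all W, so L
n=6: →5(L), so W
n=7: →6(W), 4(W), 2(W) — all W, so L
n=8: →7(L), so W
n=9: →1(L), so W
n=10: →7(L), so W
n=11: →3(L), so W
n=12: →7(L), so W
n=13: →5(L), so W
n=14: →13(W), 11(W), 9(W), 6(W) — all W, so L
n=15: →14(L), so W
n=16: →15(W), 13(W), 11(W), 8(W) — all W, so L
n=17: →16(L), so W
n=18: →17(W), 15(W), 13(W), 10(W) — all W, so L
n=19: →18(L), so W
n=20: →19(W), 17(W), 15(W), 12(W) — all W, so L
n=21: →20(L), so W
n=22: →14(L), so W
n=23: →20(L), so W
n=24: →16(L), so W
n=25: →20(L), so W
n=26: →18(L), so W
n=27: →26(W), 24(W), 22(W), 19(W) — all W, so L
n=28: →27(L), so W
n=29: →28(W), 26(W), 24(W), 21(W) — all W, so L
n=30: →29(L), so W
n=31: →30(W), 28(W), 26(W), 23(W) — all W, so L
n=32: →31(L), so W
n=33: →32(W), 30(W), 28(W), 25(W) — all W, so L
n=34: →33(L), so W
n=35: →27(L), so W
n=36: →33(L), so W
n=37: →29(L), so W
n=38: →33(L), so W
n=39: →31(L), so W
n=40: →39(W), 37(W), 35(W), 32(W) — all W, so L
n=41: →40(L), so W
n=42: →41(W), 39(W), 37(W), 34(W) — all W, so L
n=43: →42(L), so W
n=44: →43(W), 41(W), 39(W), 36(W) — all W, so L
L entries with 0 ≤ n ≤ 44: n = 1, 3, 5, 7, 14, 16, 18, 20, 27, 29, 31, 33, 40, 42, 44; that makes 15.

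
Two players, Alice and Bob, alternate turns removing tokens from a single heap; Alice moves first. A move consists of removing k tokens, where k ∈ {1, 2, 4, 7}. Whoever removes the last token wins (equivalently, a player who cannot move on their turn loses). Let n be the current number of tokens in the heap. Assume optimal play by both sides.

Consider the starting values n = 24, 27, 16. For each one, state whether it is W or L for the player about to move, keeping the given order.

Classify positions by backward induction: terminal positions (no move available) are L. From any other position, the mover wins iff some move reaches an L.
n=0: no move → L
n=1: W (go to 0, an L position)
n=2: W (go to 0, an L position)
n=3: L (options 2(W), 1(W) are all W)
n=4: W (go to 3, an L position)
n=5: W (go to 3, an L position)
n=6: L (options 5(W), 4(W), 2(W) are all W)
n=7: W (go to 6, an L position)
n=8: W (go to 6, an L position)
n=9: L (options 8(W), 7(W), 5(W), 2(W) are all W)
n=10: W (go to 9, an L position)
n=11: W (go to 9, an L position)
n=12: L (options 11(W), 10(W), 8(W), 5(W) are all W)
n=13: W (go to 12, an L position)
n=14: W (go to 12, an L position)
n=15: L (options 14(W), 13(W), 11(W), 8(W) are all W)
n=16: W (go to 15, an L position)
n=17: W (go to 15, an L position)
n=18: L (options 17(W), 16(W), 14(W), 11(W) are all W)
n=19: W (go to 18, an L position)
n=20: W (go to 18, an L position)
n=21: L (options 20(W), 19(W), 17(W), 14(W) are all W)
n=22: W (go to 21, an L position)
n=23: W (go to 21, an L position)
n=24: L (options 23(W), 22(W), 20(W), 17(W) are all W)
n=25: W (go to 24, an L position)
n=26: W (go to 24, an L position)
n=27: L (options 26(W), 25(W), 23(W), 20(W) are all W)

24: L, 27: L, 16: W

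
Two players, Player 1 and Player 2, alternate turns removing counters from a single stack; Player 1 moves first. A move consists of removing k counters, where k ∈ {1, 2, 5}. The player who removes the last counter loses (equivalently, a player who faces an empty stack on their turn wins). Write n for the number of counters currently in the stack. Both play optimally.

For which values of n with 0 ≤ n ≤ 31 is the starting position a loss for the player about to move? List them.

Compute win/loss labels from the base case upward. A position with no move is W. Any other position is W if it can reach an L in one move, else L.
n=0: no move; the opponent has just taken the last counter and therefore loses → W
n=1: L (sole option 0(W) is W)
n=2: W (go to 1, an L position)
n=3: W (go to 1, an L position)
n=4: L (options 3(W), 2(W) are all W)
n=5: W (go to 4, an L position)
n=6: W (go to 4, an L position)
n=7: L (options 6(W), 5(W), 2(W) are all W)
n=8: W (go to 7, an L position)
n=9: W (go to 7, an L position)
n=10: L (options 9(W), 8(W), 5(W) are all W)
n=11: W (go to 10, an L position)
n=12: W (go to 10, an L position)
n=13: L (options 12(W), 11(W), 8(W) are all W)
n=14: W (go to 13, an L position)
n=15: W (go to 13, an L position)
n=16: L (options 15(W), 14(W), 11(W) are all W)
n=17: W (go to 16, an L position)
n=18: W (go to 16, an L position)
n=19: L (options 18(W), 17(W), 14(W) are all W)
n=20: W (go to 19, an L position)
n=21: W (go to 19, an L position)
n=22: L (options 21(W), 20(W), 17(W) are all W)
n=23: W (go to 22, an L position)
n=24: W (go to 22, an L position)
n=25: L (options 24(W), 23(W), 20(W) are all W)
n=26: W (go to 25, an L position)
n=27: W (go to 25, an L position)
n=28: L (options 27(W), 26(W), 23(W) are all W)
n=29: W (go to 28, an L position)
n=30: W (go to 28, an L position)
n=31: L (options 30(W), 29(W), 26(W) are all W)
The losing starting values of n are exactly the entries labelled L in this table (11 of them).

1, 4, 7, 10, 13, 16, 19, 22, 25, 28, 31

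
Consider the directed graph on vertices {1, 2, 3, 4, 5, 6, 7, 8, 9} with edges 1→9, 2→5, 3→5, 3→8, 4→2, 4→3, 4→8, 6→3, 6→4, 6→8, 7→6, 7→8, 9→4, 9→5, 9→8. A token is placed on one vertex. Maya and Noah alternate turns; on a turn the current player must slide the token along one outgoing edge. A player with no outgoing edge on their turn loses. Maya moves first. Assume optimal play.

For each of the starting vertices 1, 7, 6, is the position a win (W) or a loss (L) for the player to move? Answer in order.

Classify positions by backward induction: terminal positions (no move available) are L. From any other position, the mover wins iff some move reaches an L.
Every edge goes from a vertex to one that appears earlier in the order 8, 5, 3, 2, 4, 9, 6, 1, 7, so processing vertices in that order labels each vertex after all of its successors.
8: no outgoing edge → L
5: no outgoing edge → L
3: reaches L-position 5 → W
2: reaches L-position 5 → W
4: reaches L-position 8 → W
9: reaches L-position 5 → W
6: reaches L-position 8 → W
1: only reaches 9(W), which is W → L
7: reaches L-position 8 → W

1: L, 7: W, 6: W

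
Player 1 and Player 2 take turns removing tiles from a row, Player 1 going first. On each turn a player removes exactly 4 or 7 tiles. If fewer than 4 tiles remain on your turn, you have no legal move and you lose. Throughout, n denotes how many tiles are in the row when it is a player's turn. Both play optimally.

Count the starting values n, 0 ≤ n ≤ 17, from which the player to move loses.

Label each position W (a win for the player to move) or L (a loss). A position with no legal move is L; any other position is W exactly when some move reaches an L, and L when every move reaches a W.
n=0: no move → L
n=1: no move → L
n=2: no move → L
n=3: no move → L
n=4: →0(L), so W
n=5: →1(L), so W
n=6: →2(L), so W
n=7: →3(L), so W
n=8: →1(L), so W
n=9: →2(L), so W
n=10: →3(L), so W
n=11: →7(W), 4(W) — all W, so L
n=12: →8(W), 5(W) — all W, so L
n=13: →9(W), 6(W) — all W, so L
n=14: →10(W), 7(W) — all W, so L
n=15: →11(L), so W
n=16: →12(L), so W
n=17: →13(L), so W
L entries with 0 ≤ n ≤ 17: n = 0, 1, 2, 3, 11, 12, 13, 14; that makes 8.

8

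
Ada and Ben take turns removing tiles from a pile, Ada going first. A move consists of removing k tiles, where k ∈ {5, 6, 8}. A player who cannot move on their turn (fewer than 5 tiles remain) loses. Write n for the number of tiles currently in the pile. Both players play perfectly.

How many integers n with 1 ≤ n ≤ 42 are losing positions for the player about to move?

18

Classify positions by backward induction: terminal positions (no move available) are L. From any other position, the mover wins iff some move reaches an L.
n=0: no move → L
n=1: no move → L
n=2: no move → L
n=3: no move → L
n=4: no move → L
n=5: →0(L), so W
n=6: →1(L), so W
n=7: →2(L), so W
n=8: →3(L), so W
n=9: →4(L), so W
n=10: →4(L), so W
n=11: →3(L), so W
n=12: →4(L), so W
n=13: →8(W), 7(W), 5(W) — all W, so L
n=14: →9(W), 8(W), 6(W) — all W, so L
n=15: →10(W), 9(W), 7(W) — all W, so L
n=16: →11(W), 10(W), 8(W) — all W, so L
n=17: →12(W), 11(W), 9(W) — all W, so L
n=18: →13(L), so W
n=19: →14(L), so W
n=20: →15(L), so W
n=21: →16(L), so W
n=22: →17(L), so W
n=23: →17(L), so W
n=24: →16(L), so W
n=25: →17(L), so W
n=26: →21(W), 20(W), 18(W) — all W, so L
n=27: →22(W), 21(W), 19(W) — all W, so L
n=28: →23(W), 22(W), 20(W) — all W, so L
n=29: →24(W), 23(W), 21(W) — all W, so L
n=30: →25(W), 24(W), 22(W) — all W, so L
n=31: →26(L), so W
n=32: →27(L), so W
n=33: →28(L), so W
n=34: →29(L), so W
n=35: →30(L), so W
n=36: →30(L), so W
n=37: →29(L), so W
n=38: →30(L), so W
n=39: →34(W), 33(W), 31(W) — all W, so L
n=40: →35(W), 34(W), 32(W) — all W, so L
n=41: →36(W), 35(W), 33(W) — all W, so L
n=42: →37(W), 36(W), 34(W) — all W, so L
L entries with 1 ≤ n ≤ 42 (n=0 is outside the asked range and is not counted): n = 1, 2, 3, 4, 13, 14, 15, 16, 17, 26, 27, 28, 29, 30, 39, 40, 41, 42; that makes 18.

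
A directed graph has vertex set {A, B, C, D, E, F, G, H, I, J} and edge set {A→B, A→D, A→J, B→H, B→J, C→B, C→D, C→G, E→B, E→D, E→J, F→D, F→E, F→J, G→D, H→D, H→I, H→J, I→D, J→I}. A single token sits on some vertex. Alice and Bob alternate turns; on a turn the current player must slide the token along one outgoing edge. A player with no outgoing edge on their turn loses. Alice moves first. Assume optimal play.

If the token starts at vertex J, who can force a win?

Bob wins.

Positions with no move are L. A position that does have a move is losing for the player to move precisely when every available move leads to a winning position for the opponent. Fill in the labels:
Every edge goes from a vertex to one that appears earlier in the order D, I, J, H, B, G, C, E, A, F, so processing vertices in that order labels each vertex after all of its successors.
D: no outgoing edge → L
I: can move to D, which is L ⇒ W
J: the only move is to I(W), a W ⇒ L
H: can move to J, which is L ⇒ W
B: can move to J, which is L ⇒ W
G: can move to D, which is L ⇒ W
C: can move to D, which is L ⇒ W
E: can move to J, which is L ⇒ W
A: can move to J, which is L ⇒ W
F: can move to J, which is L ⇒ W
The starting position J is L: whatever Alice does, the opponent receives a W position.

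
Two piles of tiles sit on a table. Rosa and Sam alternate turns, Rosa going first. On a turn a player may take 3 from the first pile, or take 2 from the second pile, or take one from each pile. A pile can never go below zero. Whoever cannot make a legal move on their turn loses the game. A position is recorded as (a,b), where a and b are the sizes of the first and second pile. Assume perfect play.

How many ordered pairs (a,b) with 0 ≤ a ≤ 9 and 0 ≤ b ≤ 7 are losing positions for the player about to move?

Classify positions by backward induction: terminal positions (no move available) are L. From any other position, the mover wins iff some move reaches an L.
Every move lowers a or b (never raises either), so fill the grid row by row in increasing a, and left to right within a row: each cell's successors are then already labelled.
      b=0  b=1  b=2  b=3  b=4  b=5  b=6  b=7
a=0:    L    L    W    W    L    L    W    W
a=1:    L    W    W    L    L    W    W    L
a=2:    L    W    W    L    W    W    L    L
a=3:    W    W    L    L    W    W    L    W
a=4:    W    L    L    W    W    L    L    W
a=5:    W    L    W    W    L    L    W    W
a=6:    L    L    W    W    L    W    W    L
a=7:    L    W    W    L    L    W    W    L
a=8:    L    W    W    L    W    W    L    L
a=9:    W    W    L    L    W    W    L    W
Cells with no legal move (terminal, hence L): (0,0), (0,1), (1,0), (2,0).
The remaining L cells, each justified by listing all of its moves:
(0,4): L (sole option (0,2)(W) is W)
(0,5): L (sole option (0,3)(W) is W)
(1,3): L (options (1,1)(W), (0,2)(W) are all W)
(1,4): L (options (1,2)(W), (0,3)(W) are all W)
(1,7): L (options (1,5)(W), (0,6)(W) are all W)
(2,3): L (options (2,1)(W), (1,2)(W) are all W)
(2,6): L (options (2,4)(W), (1,5)(W) are all W)
(2,7): L (options (2,5)(W), (1,6)(W) are all W)
(3,2): L (options (0,2)(W), (3,0)(W), (2,1)(W) are all W)
(3,3): L (options (0,3)(W), (3,1)(W), (2,2)(W) are all W)
(3,6): L (options (0,6)(W), (3,4)(W), (2,5)(W) are all W)
(4,1): L (options (1,1)(W), (3,0)(W) are all W)
(4,2): L (options (1,2)(W), (4,0)(W), (3,1)(W) are all W)
(4,5): L (options (1,5)(W), (4,3)(W), (3,4)(W) are all W)
(4,6): L (options (1,6)(W), (4,4)(W), (3,5)(W) are all W)
(5,1): L (options (2,1)(W), (4,0)(W) are all W)
(5,4): L (options (2,4)(W), (5,2)(W), (4,3)(W) are all W)
(5,5): L (options (2,5)(W), (5,3)(W), (4,4)(W) are all W)
(6,0): L (sole option (3,0)(W) is W)
(6,1): L (options (3,1)(W), (5,0)(W) are all W)
(6,4): L (options (3,4)(W), (6,2)(W), (5,3)(W) are all W)
(6,7): L (options (3,7)(W), (6,5)(W), (5,6)(W) are all W)
(7,0): L (sole option (4,0)(W) is W)
(7,3): L (options (4,3)(W), (7,1)(W), (6,2)(W) are all W)
(7,4): L (options (4,4)(W), (7,2)(W), (6,3)(W) are all W)
(7,7): L (options (4,7)(W), (7,5)(W), (6,6)(W) are all W)
(8,0): L (sole option (5,0)(W) is W)
(8,3): L (options (5,3)(W), (8,1)(W), (7,2)(W) are all W)
(8,6): L (options (5,6)(W), (8,4)(W), (7,5)(W) are all W)
(8,7): L (options (5,7)(W), (8,5)(W), (7,6)(W) are all W)
(9,2): L (options (6,2)(W), (9,0)(W), (8,1)(W) are all W)
(9,3): L (options (6,3)(W), (9,1)(W), (8,2)(W) are all W)
(9,6): L (options (6,6)(W), (9,4)(W), (8,5)(W) are all W)
Every other cell has at least one move into one of the L cells above, so it is W.
L cells per row: a=0: 4, a=1: 4, a=2: 4, a=3: 3, a=4: 4, a=5: 3, a=6: 4, a=7: 4, a=8: 4, a=9: 3; total 37.

37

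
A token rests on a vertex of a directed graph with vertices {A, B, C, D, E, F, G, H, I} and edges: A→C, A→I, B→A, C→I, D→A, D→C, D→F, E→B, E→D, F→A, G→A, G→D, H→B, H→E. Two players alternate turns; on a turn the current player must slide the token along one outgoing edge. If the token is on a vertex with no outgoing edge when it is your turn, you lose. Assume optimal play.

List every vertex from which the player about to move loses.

Build the W/L table. Terminal = L. A non-terminal position is W if it has a move to some L; otherwise it is L.
Every edge goes from a vertex to one that appears earlier in the order I, C, A, B, F, D, E, H, G, so processing vertices in that order labels each vertex after all of its successors.
I: no outgoing edge → L
C: →I(L), so W
A: →I(L), so W
B: →A(W) only, which is W, so L
F: →A(W) only, which is W, so L
D: →F(L), so W
E: →B(L), so W
H: →B(L), so W
G: →D(W), A(W) — all W, so L
Reading off the rows marked L gives the requested list; there are 4 such vertices.

B, F, G, I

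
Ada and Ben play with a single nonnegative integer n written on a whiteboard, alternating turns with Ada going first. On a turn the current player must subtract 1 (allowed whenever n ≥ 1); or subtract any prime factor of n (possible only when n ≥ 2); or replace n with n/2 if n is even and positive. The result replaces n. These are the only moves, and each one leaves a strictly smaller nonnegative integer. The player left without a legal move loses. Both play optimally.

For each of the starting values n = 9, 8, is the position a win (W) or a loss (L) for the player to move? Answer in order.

Positions with no move are L. A position that does have a move is losing for the player to move precisely when every available move leads to a winning position for the opponent. Fill in the labels:
n=0: no move → L
n=1: reaches L-position 0 → W
n=2: reaches L-position 0 → W
n=3: reaches L-position 0 → W
n=4: only reaches 2(W), 3(W), all W → L
n=5: reaches L-position 0 → W
n=6: reaches L-position 4 → W
n=7: reaches L-position 0 → W
n=8: reaches L-position 4 → W
n=9: only reaches 6(W), 8(W), all W → L

9: L, 8: W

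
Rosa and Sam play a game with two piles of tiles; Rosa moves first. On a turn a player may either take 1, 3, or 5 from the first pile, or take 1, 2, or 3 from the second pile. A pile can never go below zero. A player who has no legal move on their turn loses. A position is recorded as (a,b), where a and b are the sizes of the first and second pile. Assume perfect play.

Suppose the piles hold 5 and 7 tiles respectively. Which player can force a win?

Classify positions by backward induction: terminal positions (no move available) are L. From any other position, the mover wins iff some move reaches an L.
No move ever increases a pile, so every position that can arise here has a ≤ 5 and b ≤ 7; it is enough to label the cells with 0 ≤ a ≤ 5 and 0 ≤ b ≤ 7.
Every move lowers a or b (never raises either), so fill the grid row by row in increasing a, and left to right within a row: each cell's successors are then already labelled.
      b=0  b=1  b=2  b=3  b=4  b=5  b=6  b=7
a=0:    L    W    W    W    L    W    W    W
a=1:    W    L    W    W    W    L    W    W
a=2:    L    W    W    W    L    W    W    W
a=3:    W    L    W    W    W    L    W    W
a=4:    L    W    W    W    L    W    W    W
a=5:    W    L    W    W    W    L    W    W
Cells with no legal move (terminal, hence L): (0,0).
The remaining L cells, each justified by listing all of its moves:
(0,4): moves to (0,3)(W), (0,2)(W), (0,1)(W); every one is W ⇒ L
(1,1): moves to (0,1)(W), (1,0)(W); every one is W ⇒ L
(1,5): moves to (0,5)(W), (1,4)(W), (1,3)(W), (1,2)(W); every one is W ⇒ L
(2,0): the only move is to (1,0)(W), a W ⇒ L
(2,4): moves to (1,4)(W), (2,3)(W), (2,2)(W), (2,1)(W); every one is W ⇒ L
(3,1): moves to (2,1)(W), (0,1)(W), (3,0)(W); every one is W ⇒ L
(3,5): moves to (2,5)(W), (0,5)(W), (3,4)(W), (3,3)(W), (3,2)(W); every one is W ⇒ L
(4,0): moves to (3,0)(W), (1,0)(W); every one is W ⇒ L
(4,4): moves to (3,4)(W), (1,4)(W), (4,3)(W), (4,2)(W), (4,1)(W); every one is W ⇒ L
(5,1): moves to (4,1)(W), (2,1)(W), (0,1)(W), (5,0)(W); every one is W ⇒ L
(5,5): moves to (4,5)(W), (2,5)(W), (0,5)(W), (5,4)(W), (5,3)(W), (5,2)(W); every one is W ⇒ L
Every other cell has at least one move into one of the L cells above, so it is W.
The starting position (5,7) is W: Rosa should move to (5,5), handing over an L position.

Rosa wins.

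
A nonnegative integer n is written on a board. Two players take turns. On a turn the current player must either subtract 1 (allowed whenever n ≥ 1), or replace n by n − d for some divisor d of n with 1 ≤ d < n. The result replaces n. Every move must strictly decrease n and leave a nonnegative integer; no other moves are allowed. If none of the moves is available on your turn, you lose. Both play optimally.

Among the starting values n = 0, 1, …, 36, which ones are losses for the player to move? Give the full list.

Use the standard recursion: the mover loses at a terminal position; elsewhere, the mover wins exactly when some move hands the opponent an L position.
n=0: no move → L
n=1: W (go to 0, an L position)
n=2: L (sole option 1(W) is W)
n=3: W (go to 2, an L position)
n=4: W (go to 2, an L position)
n=5: L (sole option 4(W) is W)
n=6: W (go to 5, an L position)
n=7: L (sole option 6(W) is W)
n=8: W (go to 7, an L position)
n=9: L (options 6(W), 8(W) are all W)
n=10: W (go to 5, an L position)
n=11: L (sole option 10(W) is W)
n=12: W (go to 9, an L position)
n=13: L (sole option 12(W) is W)
n=14: W (go to 7, an L position)
n=15: L (options 10(W), 12(W), 14(W) are all W)
n=16: W (go to 15, an L position)
n=17: L (sole option 16(W) is W)
n=18: W (go to 9, an L position)
n=19: L (sole option 18(W) is W)
n=20: W (go to 15, an L position)
n=21: L (options 14(W), 18(W), 20(W) are all W)
n=22: W (go to 11, an L position)
n=23: L (sole option 22(W) is W)
n=24: W (go to 21, an L position)
n=25: L (options 20(W), 24(W) are all W)
n=26: W (go to 13, an L position)
n=27: L (options 18(W), 24(W), 26(W) are all W)
n=28: W (go to 21, an L position)
n=29: L (sole option 28(W) is W)
n=30: W (go to 15, an L position)
n=31: L (sole option 30(W) is W)
n=32: W (go to 31, an L position)
n=33: L (options 22(W), 30(W), 32(W) are all W)
n=34: W (go to 17, an L position)
n=35: L (options 28(W), 30(W), 34(W) are all W)
n=36: W (go to 27, an L position)
The losing starting values of n are exactly the entries labelled L in this table (18 of them).

0, 2, 5, 7, 9, 11, 13, 15, 17, 19, 21, 23, 25, 27, 29, 31, 33, 35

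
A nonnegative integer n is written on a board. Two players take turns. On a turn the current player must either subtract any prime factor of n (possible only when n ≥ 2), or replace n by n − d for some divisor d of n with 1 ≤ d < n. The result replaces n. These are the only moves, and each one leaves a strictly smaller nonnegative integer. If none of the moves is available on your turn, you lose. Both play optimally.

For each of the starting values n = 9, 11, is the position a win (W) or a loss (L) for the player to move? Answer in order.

Use the standard recursion: the mover loses at a terminal position; elsewhere, the mover wins exactly when some move hands the opponent an L position.
n=0: no move → L
n=1: no move → L
n=2: →0(L), so W
n=3: →0(L), so W
n=4: →2(W), 3(W) — all W, so L
n=5: →0(L), so W
n=6: →4(L), so W
n=7: →0(L), so W
n=8: →4(L), so W
n=9: →6(W), 8(W) — all W, so L
n=10: →9(L), so W
n=11: →0(L), so W

9: L, 11: W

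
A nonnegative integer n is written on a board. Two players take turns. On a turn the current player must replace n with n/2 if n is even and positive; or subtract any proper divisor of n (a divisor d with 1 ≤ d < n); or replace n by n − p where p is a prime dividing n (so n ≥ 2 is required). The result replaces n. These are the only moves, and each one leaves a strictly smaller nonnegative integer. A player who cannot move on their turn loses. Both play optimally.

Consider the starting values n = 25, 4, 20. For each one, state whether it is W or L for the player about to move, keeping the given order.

25: W, 4: L, 20: L

Use the standard recursion: the mover loses at a terminal position; elsewhere, the mover wins exactly when some move hands the opponent an L position.
n=0: no move → L
n=1: no move → L
n=2: W (go to 0, an L position)
n=3: W (go to 0, an L position)
n=4: L (options 2(W), 3(W) are all W)
n=5: W (go to 0, an L position)
n=6: W (go to 4, an L position)
n=7: W (go to 0, an L position)
n=8: W (go to 4, an L position)
n=9: L (options 6(W), 8(W) are all W)
n=10: W (go to 9, an L position)
n=11: W (go to 0, an L position)
n=12: W (go to 9, an L position)
n=13: W (go to 0, an L position)
n=14: L (options 7(W), 12(W), 13(W) are all W)
n=15: W (go to 14, an L position)
n=16: W (go to 14, an L position)
n=17: W (go to 0, an L position)
n=18: W (go to 9, an L position)
n=19: W (go to 0, an L position)
n=20: L (options 10(W), 15(W), 16(W), 18(W), 19(W) are all W)
n=21: W (go to 14, an L position)
n=22: W (go to 20, an L position)
n=23: W (go to 0, an L position)
n=24: W (go to 20, an L position)
n=25: W (go to 20, an L position)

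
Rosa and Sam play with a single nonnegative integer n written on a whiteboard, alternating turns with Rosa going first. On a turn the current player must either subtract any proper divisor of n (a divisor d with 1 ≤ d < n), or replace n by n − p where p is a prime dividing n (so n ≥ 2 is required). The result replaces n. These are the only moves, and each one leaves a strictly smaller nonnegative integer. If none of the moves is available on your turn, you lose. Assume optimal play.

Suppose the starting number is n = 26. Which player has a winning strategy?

Compute win/loss labels from the base case upward. A position with no move is L. Any other position is W if it can reach an L in one move, else L.
n=0: no move → L
n=1: no move → L
n=2: W (go to 0, an L position)
n=3: W (go to 0, an L position)
n=4: L (options 2(W), 3(W) are all W)
n=5: W (go to 0, an L position)
n=6: W (go to 4, an L position)
n=7: W (go to 0, an L position)
n=8: W (go to 4, an L position)
n=9: L (options 6(W), 8(W) are all W)
n=10: W (go to 9, an L position)
n=11: W (go to 0, an L position)
n=12: W (go to 9, an L position)
n=13: W (go to 0, an L position)
n=14: L (options 7(W), 12(W), 13(W) are all W)
n=15: W (go to 14, an L position)
n=16: W (go to 14, an L position)
n=17: W (go to 0, an L position)
n=18: W (go to 9, an L position)
n=19: W (go to 0, an L position)
n=20: L (options 10(W), 15(W), 16(W), 18(W), 19(W) are all W)
n=21: W (go to 14, an L position)
n=22: W (go to 20, an L position)
n=23: W (go to 0, an L position)
n=24: W (go to 20, an L position)
n=25: W (go to 20, an L position)
n=26: L (options 13(W), 24(W), 25(W) are all W)
Every move from 26 reaches a W position, so the mover loses.

Sam wins.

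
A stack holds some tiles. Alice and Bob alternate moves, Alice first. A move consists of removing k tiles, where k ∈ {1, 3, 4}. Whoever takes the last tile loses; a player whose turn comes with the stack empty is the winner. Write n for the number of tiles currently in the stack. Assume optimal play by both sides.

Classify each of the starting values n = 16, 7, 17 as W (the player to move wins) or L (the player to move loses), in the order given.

16: W, 7: W, 17: L

Work bottom-up. With no move the player to move wins. Otherwise the position is W if at least one move leads to an L position for the opponent, and L if every move leads to a W.
n=0: no move; the opponent has just taken the last tile and therefore loses → W
n=1: the only move is to 0(W), a W ⇒ L
n=2: can move to 1, which is L ⇒ W
n=3: moves to 2(W), 0(W); every one is W ⇒ L
n=4: can move to 3, which is L ⇒ W
n=5: can move to 1, which is L ⇒ W
n=6: can move to 3, which is L ⇒ W
n=7: can move to 3, which is L ⇒ W
n=8: moves to 7(W), 5(W), 4(W); every one is W ⇒ L
n=9: can move to 8, which is L ⇒ W
n=10: moves to 9(W), 7(W), 6(W); every one is W ⇒ L
n=11: can move to 10, which is L ⇒ W
n=12: can move to 8, which is L ⇒ W
n=13: can move to 10, which is L ⇒ W
n=14: can move to 10, which is L ⇒ W
n=15: moves to 14(W), 12(W), 11(W); every one is W ⇒ L
n=16: can move to 15, which is L ⇒ W
n=17: moves to 16(W), 14(W), 13(W); every one is W ⇒ L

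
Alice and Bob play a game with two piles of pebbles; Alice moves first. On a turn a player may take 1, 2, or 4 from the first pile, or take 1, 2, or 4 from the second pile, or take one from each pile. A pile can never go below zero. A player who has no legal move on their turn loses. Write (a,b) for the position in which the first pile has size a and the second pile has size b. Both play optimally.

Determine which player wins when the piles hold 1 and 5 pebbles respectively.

Bob wins.

Work bottom-up. With no move the player to move loses. Otherwise the position is W if at least one move leads to an L position for the opponent, and L if every move leads to a W.
No move ever increases a pile, so every position that can arise here has a ≤ 1 and b ≤ 5; it is enough to label the cells with 0 ≤ a ≤ 1 and 0 ≤ b ≤ 5.
Every move lowers a or b (never raises either), so fill the grid row by row in increasing a, and left to right within a row: each cell's successors are then already labelled.
      b=0  b=1  b=2  b=3  b=4  b=5
a=0:    L    W    W    L    W    W
a=1:    W    W    L    W    W    L
Cells with no legal move (terminal, hence L): (0,0).
The remaining L cells, each justified by listing all of its moves:
(0,3): only reaches (0,2)(W), (0,1)(W), all W → L
(1,2): only reaches (0,2)(W), (1,1)(W), (1,0)(W), (0,1)(W), all W → L
(1,5): only reaches (0,5)(W), (1,4)(W), (1,3)(W), (1,1)(W), (0,4)(W), all W → L
Every other cell has at least one move into one of the L cells above, so it is W.
The starting position (1,5) is L: whatever Alice does, the opponent receives a W position.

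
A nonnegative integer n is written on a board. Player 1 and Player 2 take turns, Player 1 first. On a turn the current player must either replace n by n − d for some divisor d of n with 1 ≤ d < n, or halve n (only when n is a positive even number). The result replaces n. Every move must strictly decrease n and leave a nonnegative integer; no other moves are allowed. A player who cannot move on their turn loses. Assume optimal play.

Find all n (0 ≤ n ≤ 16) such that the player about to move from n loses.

Build the W/L table. Terminal = L. A non-terminal position is W if it has a move to some L; otherwise it is L.
n=0: no move → L
n=1: no move → L
n=2: →1(L), so W
n=3: →2(W) only, which is W, so L
n=4: →3(L), so W
n=5: →4(W) only, which is W, so L
n=6: →3(L), so W
n=7: →6(W) only, which is W, so L
n=8: →7(L), so W
n=9: →6(W), 8(W) — all W, so L
n=10: →5(L), so W
n=11: →10(W) only, which is W, so L
n=12: →9(L), so W
n=13: →12(W) only, which is W, so L
n=14: →7(L), so W
n=15: →10(W), 12(W), 14(W) — all W, so L
n=16: →15(L), so W
Reading off the rows marked L gives the requested list; there are 9 such values of n.

0, 1, 3, 5, 7, 9, 11, 13, 15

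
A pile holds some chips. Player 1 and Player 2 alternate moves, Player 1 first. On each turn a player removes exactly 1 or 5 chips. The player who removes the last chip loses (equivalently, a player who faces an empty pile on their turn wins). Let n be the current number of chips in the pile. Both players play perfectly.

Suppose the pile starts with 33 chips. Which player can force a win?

Player 2 wins.

Build the W/L table. Terminal = W. A non-terminal position is W if it has a move to some L; otherwise it is L.
n=0: no move; the opponent has just taken the last chip and therefore loses → W
n=1: the only move is to 0(W), a W ⇒ L
n=2: can move to 1, which is L ⇒ W
n=3: the only move is to 2(W), a W ⇒ L
n=4: can move to 3, which is L ⇒ W
n=5: moves to 4(W), 0(W); every one is W ⇒ L
n=6: can move to 5, which is L ⇒ W
n=7: moves to 6(W), 2(W); every one is W ⇒ L
n=8: can move to 7, which is L ⇒ W
n=9: moves to 8(W), 4(W); every one is W ⇒ L
n=10: can move to 9, which is L ⇒ W
n=11: moves to 10(W), 6(W); every one is W ⇒ L
n=12: can move to 11, which is L ⇒ W
n=13: moves to 12(W), 8(W); every one is W ⇒ L
n=14: can move to 13, which is L ⇒ W
n=15: moves to 14(W), 10(W); every one is W ⇒ L
n=16: can move to 15, which is L ⇒ W
n=17: moves to 16(W), 12(W); every one is W ⇒ L
n=18: can move to 17, which is L ⇒ W
n=19: moves to 18(W), 14(W); every one is W ⇒ L
n=20: can move to 19, which is L ⇒ W
n=21: moves to 20(W), 16(W); every one is W ⇒ L
n=22: can move to 21, which is L ⇒ W
n=23: moves to 22(W), 18(W); every one is W ⇒ L
n=24: can move to 23, which is L ⇒ W
n=25: moves to 24(W), 20(W); every one is W ⇒ L
n=26: can move to 25, which is L ⇒ W
n=27: moves to 26(W), 22(W); every one is W ⇒ L
n=28: can move to 27, which is L ⇒ W
n=29: moves to 28(W), 24(W); every one is W ⇒ L
n=30: can move to 29, which is L ⇒ W
n=31: moves to 30(W), 26(W); every one is W ⇒ L
n=32: can move to 31, which is L ⇒ W
n=33: moves to 32(W), 28(W); every one is W ⇒ L
Every move from 33 reaches a W position, so the mover loses.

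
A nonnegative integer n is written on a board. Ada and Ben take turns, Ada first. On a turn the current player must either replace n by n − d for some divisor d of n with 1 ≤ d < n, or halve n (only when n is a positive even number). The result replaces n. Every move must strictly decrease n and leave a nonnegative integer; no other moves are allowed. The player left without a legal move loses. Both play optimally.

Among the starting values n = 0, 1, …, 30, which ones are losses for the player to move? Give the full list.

Positions with no move are L. A position that does have a move is losing for the player to move precisely when every available move leads to a winning position for the opponent. Fill in the labels:
n=0: no move → L
n=1: no move → L
n=2: →1(L), so W
n=3: →2(W) only, which is W, so L
n=4: →3(L), so W
n=5: →4(W) only, which is W, so L
n=6: →3(L), so W
n=7: →6(W) only, which is W, so L
n=8: →7(L), so W
n=9: →6(W), 8(W) — all W, so L
n=10: →5(L), so W
n=11: →10(W) only, which is W, so L
n=12: →9(L), so W
n=13: →12(W) only, which is W, so L
n=14: →7(L), so W
n=15: →10(W), 12(W), 14(W) — all W, so L
n=16: →15(L), so W
n=17: →16(W) only, which is W, so L
n=18: →9(L), so W
n=19: →18(W) only, which is W, so L
n=20: →15(L), so W
n=21: →14(W), 18(W), 20(W) — all W, so L
n=22: →11(L), so W
n=23: →22(W) only, which is W, so L
n=24: →21(L), so W
n=25: →20(W), 24(W) — all W, so L
n=26: →13(L), so W
n=27: →18(W), 24(W), 26(W) — all W, so L
n=28: →21(L), so W
n=29: →28(W) only, which is W, so L
n=30: →15(L), so W
Reading off the rows marked L gives the requested list; there are 16 such values of n.

0, 1, 3, 5, 7, 9, 11, 13, 15, 17, 19, 21, 23, 25, 27, 29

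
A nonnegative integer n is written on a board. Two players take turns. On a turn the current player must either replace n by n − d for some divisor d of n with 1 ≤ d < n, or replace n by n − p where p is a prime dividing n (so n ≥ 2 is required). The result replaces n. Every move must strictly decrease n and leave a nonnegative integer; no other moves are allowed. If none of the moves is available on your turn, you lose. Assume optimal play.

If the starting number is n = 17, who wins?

Compute win/loss labels from the base case upward. A position with no move is L. Any other position is W if it can reach an L in one move, else L.
n=0: no move → L
n=1: no move → L
n=2: →0(L), so W
n=3: →0(L), so W
n=4: →2(W), 3(W) — all W, so L
n=5: →0(L), so W
n=6: →4(L), so W
n=7: →0(L), so W
n=8: →4(L), so W
n=9: →6(W), 8(W) — all W, so L
n=10: →9(L), so W
n=11: →0(L), so W
n=12: →9(L), so W
n=13: →0(L), so W
n=14: →7(W), 12(W), 13(W) — all W, so L
n=15: →14(L), so W
n=16: →14(L), so W
n=17: →0(L), so W
The starting position 17 is W: the player to move should move to 0, handing over an L position.

The first player wins.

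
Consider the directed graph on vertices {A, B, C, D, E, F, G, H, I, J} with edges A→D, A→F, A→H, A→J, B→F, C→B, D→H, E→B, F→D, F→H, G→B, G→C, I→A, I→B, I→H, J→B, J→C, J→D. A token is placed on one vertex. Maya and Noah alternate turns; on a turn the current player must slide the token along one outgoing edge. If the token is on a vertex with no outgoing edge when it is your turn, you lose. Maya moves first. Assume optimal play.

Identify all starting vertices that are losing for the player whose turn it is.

Classify positions by backward induction: terminal positions (no move available) are L. From any other position, the mover wins iff some move reaches an L.
Every edge goes from a vertex to one that appears earlier in the order H, D, F, B, C, J, A, E, G, I, so processing vertices in that order labels each vertex after all of its successors.
H: no outgoing edge → L
D: can move to H, which is L ⇒ W
F: can move to H, which is L ⇒ W
B: the only move is to F(W), a W ⇒ L
C: can move to B, which is L ⇒ W
J: can move to B, which is L ⇒ W
A: can move to H, which is L ⇒ W
E: can move to B, which is L ⇒ W
G: can move to B, which is L ⇒ W
I: can move to B, which is L ⇒ W
The losing starting vertices are exactly the entries labelled L in this table (2 of them).

B, H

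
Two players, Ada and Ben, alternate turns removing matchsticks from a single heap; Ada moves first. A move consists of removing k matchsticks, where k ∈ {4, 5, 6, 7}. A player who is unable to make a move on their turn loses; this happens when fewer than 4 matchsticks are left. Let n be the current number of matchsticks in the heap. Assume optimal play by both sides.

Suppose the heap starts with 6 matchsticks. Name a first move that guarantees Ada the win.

Remove 4, leaving 2.

Work bottom-up. With no move the player to move loses. Otherwise the position is W if at least one move leads to an L position for the opponent, and L if every move leads to a W.
n=0: no move → L
n=1: no move → L
n=2: no move → L
n=3: no move → L
n=4: →0(L), so W
n=5: →1(L), so W
n=6: →2(L), so W
From 6, the L positions reachable in one move are: 2, 1, 0. Any move reaching one of these is winning.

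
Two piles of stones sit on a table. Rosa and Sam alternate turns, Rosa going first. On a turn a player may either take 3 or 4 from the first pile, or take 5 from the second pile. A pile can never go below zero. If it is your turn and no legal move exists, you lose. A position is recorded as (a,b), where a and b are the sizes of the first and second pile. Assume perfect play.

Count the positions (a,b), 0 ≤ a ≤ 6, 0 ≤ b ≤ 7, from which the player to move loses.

24

Build the W/L table. Terminal = L. A non-terminal position is W if it has a move to some L; otherwise it is L.
Every move lowers a or b (never raises either), so fill the grid row by row in increasing a, and left to right within a row: each cell's successors are then already labelled.
      b=0  b=1  b=2  b=3  b=4  b=5  b=6  b=7
a=0:    L    L    L    L    L    W    W    W
a=1:    L    L    L    L    L    W    W    W
a=2:    L    L    L    L    L    W    W    W
a=3:    W    W    W    W    W    L    L    L
a=4:    W    W    W    W    W    L    L    L
a=5:    W    W    W    W    W    L    L    L
a=6:    W    W    W    W    W    W    W    W
Cells with no legal move (terminal, hence L): (0,0), (0,1), (0,2), (0,3), (0,4), (1,0), (1,1), (1,2), (1,3), (1,4), (2,0), (2,1), (2,2), (2,3), (2,4).
The remaining L cells, each justified by listing all of its moves:
(3,5): L (options (0,5)(W), (3,0)(W) are all W)
(3,6): L (options (0,6)(W), (3,1)(W) are all W)
(3,7): L (options (0,7)(W), (3,2)(W) are all W)
(4,5): L (options (1,5)(W), (0,5)(W), (4,0)(W) are all W)
(4,6): L (options (1,6)(W), (0,6)(W), (4,1)(W) are all W)
(4,7): L (options (1,7)(W), (0,7)(W), (4,2)(W) are all W)
(5,5): L (options (2,5)(W), (1,5)(W), (5,0)(W) are all W)
(5,6): L (options (2,6)(W), (1,6)(W), (5,1)(W) are all W)
(5,7): L (options (2,7)(W), (1,7)(W), (5,2)(W) are all W)
Every other cell has at least one move into one of the L cells above, so it is W.
L cells per row: a=0: 5, a=1: 5, a=2: 5, a=3: 3, a=4: 3, a=5: 3, a=6: 0; total 24.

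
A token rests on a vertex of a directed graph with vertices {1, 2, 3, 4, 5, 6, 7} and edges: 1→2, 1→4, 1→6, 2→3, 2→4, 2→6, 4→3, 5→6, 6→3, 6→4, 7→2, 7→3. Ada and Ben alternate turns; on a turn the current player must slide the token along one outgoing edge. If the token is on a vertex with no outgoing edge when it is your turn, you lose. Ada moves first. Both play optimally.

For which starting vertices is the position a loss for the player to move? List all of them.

Use the standard recursion: the mover loses at a terminal position; elsewhere, the mover wins exactly when some move hands the opponent an L position.
Every edge goes from a vertex to one that appears earlier in the order 3, 4, 6, 2, 1, 5, 7, so processing vertices in that order labels each vertex after all of its successors.
3: no outgoing edge → L
4: reaches L-position 3 → W
6: reaches L-position 3 → W
2: reaches L-position 3 → W
1: only reaches 2(W), 6(W), 4(W), all W → L
5: only reaches 6(W), which is W → L
7: reaches L-position 3 → W
Reading off the rows marked L gives the requested list; there are 3 such vertices.

1, 3, 5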